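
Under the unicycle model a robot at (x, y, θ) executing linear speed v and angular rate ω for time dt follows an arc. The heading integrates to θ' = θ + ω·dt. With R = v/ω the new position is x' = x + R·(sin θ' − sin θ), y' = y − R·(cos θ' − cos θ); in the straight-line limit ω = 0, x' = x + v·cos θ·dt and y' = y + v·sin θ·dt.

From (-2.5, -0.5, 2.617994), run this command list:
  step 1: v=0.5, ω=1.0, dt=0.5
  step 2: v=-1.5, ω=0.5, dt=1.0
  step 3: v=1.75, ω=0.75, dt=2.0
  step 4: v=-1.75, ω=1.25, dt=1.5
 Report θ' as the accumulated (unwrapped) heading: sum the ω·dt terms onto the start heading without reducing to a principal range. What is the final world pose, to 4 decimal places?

step 1: θ'=3.1180 (R=0.5000) → pose (-2.7382, -0.4332, 3.1180)
step 2: θ'=3.6180 (R=-3.0000) → pose (-1.2917, -0.0999, 3.6180)
step 3: θ'=5.1180 (R=2.3333) → pose (-2.3656, -3.0941, 5.1180)
step 4: θ'=6.9930 (R=-1.4000) → pose (-4.5644, -2.5847, 6.9930)

(-4.5644, -2.5847, 6.9930)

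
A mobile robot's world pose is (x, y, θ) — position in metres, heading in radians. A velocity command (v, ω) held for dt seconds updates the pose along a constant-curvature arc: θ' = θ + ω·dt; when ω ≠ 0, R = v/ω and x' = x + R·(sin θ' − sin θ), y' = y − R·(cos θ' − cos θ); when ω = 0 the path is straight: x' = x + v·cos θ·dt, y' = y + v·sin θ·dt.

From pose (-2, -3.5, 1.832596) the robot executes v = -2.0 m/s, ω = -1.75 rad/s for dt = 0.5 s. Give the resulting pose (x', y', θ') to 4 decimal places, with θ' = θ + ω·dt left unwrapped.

(-2.1693, -4.4535, 0.9576)

θ' = 1.8326 + -1.75·0.5 = 0.9576
R = v/ω = -2.0/-1.75 = 1.1429
x' = -2 + 1.1429·(sin 0.9576 − sin 1.8326) = -2.1693
y' = -3.5 − 1.1429·(cos 0.9576 − cos 1.8326) = -4.4535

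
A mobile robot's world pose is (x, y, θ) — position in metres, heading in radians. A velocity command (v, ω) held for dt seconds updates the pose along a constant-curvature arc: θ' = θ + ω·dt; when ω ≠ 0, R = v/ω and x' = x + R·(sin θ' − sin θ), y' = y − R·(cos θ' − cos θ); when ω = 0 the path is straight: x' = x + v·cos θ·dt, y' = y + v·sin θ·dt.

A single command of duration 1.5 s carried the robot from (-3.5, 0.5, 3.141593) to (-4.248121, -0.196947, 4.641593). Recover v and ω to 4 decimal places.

Δθ = 4.641593 − 3.141593 = 1.500000
ω = Δθ/dt = 1.500000/1.5 = 1.0000
R = Δx/(sin θ' − sin θ) = 0.7500
v = R·ω = 0.7500·1.0000 = 0.7500

v = 0.7500, ω = 1.0000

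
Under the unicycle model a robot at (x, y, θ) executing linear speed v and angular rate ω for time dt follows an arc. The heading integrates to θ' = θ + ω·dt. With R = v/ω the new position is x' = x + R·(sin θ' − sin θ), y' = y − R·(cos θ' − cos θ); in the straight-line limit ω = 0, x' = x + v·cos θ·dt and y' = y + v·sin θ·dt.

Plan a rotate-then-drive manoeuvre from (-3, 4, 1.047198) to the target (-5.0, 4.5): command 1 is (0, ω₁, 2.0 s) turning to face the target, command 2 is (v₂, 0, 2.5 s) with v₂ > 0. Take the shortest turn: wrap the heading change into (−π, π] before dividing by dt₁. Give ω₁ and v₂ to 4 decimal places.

heading to target = atan2(4.5−4, -5−-3) = 2.8966
Δθ = wrap(2.8966 − 1.0472) = 1.8494; ω₁ = Δθ/dt₁ = 0.9247
distance = √((-5−-3)² + (4.5−4)²) = 2.0616; v₂ = distance/dt₂ = 0.8246

ω₁ = 0.9247, v₂ = 0.8246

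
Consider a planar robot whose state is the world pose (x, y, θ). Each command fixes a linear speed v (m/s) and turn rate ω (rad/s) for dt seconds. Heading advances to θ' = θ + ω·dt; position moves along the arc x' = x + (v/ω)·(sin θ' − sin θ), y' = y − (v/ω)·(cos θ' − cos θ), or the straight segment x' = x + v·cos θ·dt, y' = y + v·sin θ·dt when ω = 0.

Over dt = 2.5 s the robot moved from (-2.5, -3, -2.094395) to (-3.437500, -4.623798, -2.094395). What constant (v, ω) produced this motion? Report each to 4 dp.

v = 0.7500, ω = 0.0000

Δθ = -2.094395 − -2.094395 = 0.000000
ω = Δθ/dt = 0.000000/2.5 = 0.0000
ω = 0 → v = (Δx·cos θ + Δy·sin θ)/dt = 0.7500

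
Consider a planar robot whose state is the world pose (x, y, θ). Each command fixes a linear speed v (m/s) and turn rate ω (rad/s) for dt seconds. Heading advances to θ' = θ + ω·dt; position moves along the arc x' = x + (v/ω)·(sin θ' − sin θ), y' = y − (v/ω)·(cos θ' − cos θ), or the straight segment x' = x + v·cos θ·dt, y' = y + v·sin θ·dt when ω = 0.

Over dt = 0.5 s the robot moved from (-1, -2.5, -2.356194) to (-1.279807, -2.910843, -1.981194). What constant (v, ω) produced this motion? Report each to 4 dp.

Δθ = -1.981194 − -2.356194 = 0.375000
ω = Δθ/dt = 0.375000/0.5 = 0.7500
R = −Δy/(cos θ' − cos θ) = 1.3333
v = R·ω = 1.3333·0.7500 = 1.0000

v = 1.0000, ω = 0.7500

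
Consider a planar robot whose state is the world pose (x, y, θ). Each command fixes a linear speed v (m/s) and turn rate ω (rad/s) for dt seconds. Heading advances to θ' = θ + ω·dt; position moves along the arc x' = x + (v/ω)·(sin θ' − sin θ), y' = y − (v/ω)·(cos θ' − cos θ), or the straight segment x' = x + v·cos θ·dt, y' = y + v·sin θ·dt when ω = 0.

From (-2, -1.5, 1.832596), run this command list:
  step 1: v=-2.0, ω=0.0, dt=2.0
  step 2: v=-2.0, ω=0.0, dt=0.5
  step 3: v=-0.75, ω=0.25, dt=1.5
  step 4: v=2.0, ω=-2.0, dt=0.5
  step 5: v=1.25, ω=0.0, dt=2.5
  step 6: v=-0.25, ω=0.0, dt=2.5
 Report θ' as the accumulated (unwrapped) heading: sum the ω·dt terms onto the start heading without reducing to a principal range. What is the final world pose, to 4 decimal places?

step 1: θ'=1.8326 (straight) → pose (-0.9647, -5.3637, 1.8326)
step 2: θ'=1.8326 (straight) → pose (-0.7059, -6.3296, 1.8326)
step 3: θ'=2.2076 (R=-3.0000) → pose (-0.2201, -7.3370, 2.2076)
step 4: θ'=1.2076 (R=-1.0000) → pose (-0.3509, -6.3872, 1.2076)
step 5: θ'=1.2076 (straight) → pose (0.7593, -3.4660, 1.2076)
step 6: θ'=1.2076 (straight) → pose (0.5373, -4.0502, 1.2076)

(0.5373, -4.0502, 1.2076)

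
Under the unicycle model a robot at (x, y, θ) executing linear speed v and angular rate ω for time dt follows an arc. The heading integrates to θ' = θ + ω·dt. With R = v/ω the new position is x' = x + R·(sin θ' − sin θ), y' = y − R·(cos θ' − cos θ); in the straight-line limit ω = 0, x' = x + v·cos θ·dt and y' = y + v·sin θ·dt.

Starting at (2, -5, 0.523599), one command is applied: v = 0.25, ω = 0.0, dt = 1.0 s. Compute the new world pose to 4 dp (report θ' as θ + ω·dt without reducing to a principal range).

(2.2165, -4.8750, 0.5236)

θ' = 0.5236 + 0.0·1.0 = 0.5236
ω = 0 → straight: x' = 2 + 0.25·cos(0.5236)·1.0 = 2.2165
y' = -5 + 0.25·sin(0.5236)·1.0 = -4.8750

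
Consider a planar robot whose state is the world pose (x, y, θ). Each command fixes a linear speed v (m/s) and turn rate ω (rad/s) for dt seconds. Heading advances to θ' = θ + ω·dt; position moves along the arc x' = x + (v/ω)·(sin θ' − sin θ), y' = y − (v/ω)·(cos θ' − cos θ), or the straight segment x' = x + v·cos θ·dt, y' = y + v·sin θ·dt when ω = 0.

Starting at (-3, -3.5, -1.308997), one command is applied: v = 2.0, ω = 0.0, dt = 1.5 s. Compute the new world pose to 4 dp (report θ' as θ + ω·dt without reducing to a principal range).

(-2.2235, -6.3978, -1.3090)

θ' = -1.3090 + 0.0·1.5 = -1.3090
ω = 0 → straight: x' = -3 + 2.0·cos(-1.3090)·1.5 = -2.2235
y' = -3.5 + 2.0·sin(-1.3090)·1.5 = -6.3978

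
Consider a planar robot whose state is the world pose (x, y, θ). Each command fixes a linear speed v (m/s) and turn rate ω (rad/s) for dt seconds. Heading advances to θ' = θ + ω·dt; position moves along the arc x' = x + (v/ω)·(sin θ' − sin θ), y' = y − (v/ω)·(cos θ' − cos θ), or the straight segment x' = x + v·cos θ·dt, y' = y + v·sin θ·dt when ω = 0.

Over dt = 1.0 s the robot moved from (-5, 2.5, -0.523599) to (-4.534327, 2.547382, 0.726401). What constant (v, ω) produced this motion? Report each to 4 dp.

v = 0.5000, ω = 1.2500

Δθ = 0.726401 − -0.523599 = 1.250000
ω = Δθ/dt = 1.250000/1.0 = 1.2500
R = Δx/(sin θ' − sin θ) = 0.4000
v = R·ω = 0.4000·1.2500 = 0.5000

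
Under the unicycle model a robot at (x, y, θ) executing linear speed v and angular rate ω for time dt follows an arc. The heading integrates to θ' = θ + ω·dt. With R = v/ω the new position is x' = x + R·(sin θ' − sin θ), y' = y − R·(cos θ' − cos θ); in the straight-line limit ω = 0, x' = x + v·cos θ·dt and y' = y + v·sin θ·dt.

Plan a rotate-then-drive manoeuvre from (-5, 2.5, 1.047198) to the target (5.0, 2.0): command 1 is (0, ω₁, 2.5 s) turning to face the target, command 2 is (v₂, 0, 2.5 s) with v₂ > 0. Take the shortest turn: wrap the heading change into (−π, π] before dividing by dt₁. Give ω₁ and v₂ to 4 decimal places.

heading to target = atan2(2−2.5, 5−-5) = -0.0500
Δθ = wrap(-0.0500 − 1.0472) = -1.0972; ω₁ = Δθ/dt₁ = -0.4389
distance = √((5−-5)² + (2−2.5)²) = 10.0125; v₂ = distance/dt₂ = 4.0050

ω₁ = -0.4389, v₂ = 4.0050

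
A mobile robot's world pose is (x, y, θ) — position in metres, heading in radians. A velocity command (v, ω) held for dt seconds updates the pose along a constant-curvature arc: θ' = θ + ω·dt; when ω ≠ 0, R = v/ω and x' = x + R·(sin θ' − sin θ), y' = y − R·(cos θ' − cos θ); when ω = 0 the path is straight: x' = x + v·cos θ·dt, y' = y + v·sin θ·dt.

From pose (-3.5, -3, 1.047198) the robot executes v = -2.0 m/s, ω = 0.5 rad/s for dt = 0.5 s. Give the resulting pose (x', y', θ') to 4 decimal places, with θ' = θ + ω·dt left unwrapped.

(-3.8871, -3.9192, 1.2972)

θ' = 1.0472 + 0.5·0.5 = 1.2972
R = v/ω = -2.0/0.5 = -4.0000
x' = -3.5 + -4.0000·(sin 1.2972 − sin 1.0472) = -3.8871
y' = -3 − -4.0000·(cos 1.2972 − cos 1.0472) = -3.9192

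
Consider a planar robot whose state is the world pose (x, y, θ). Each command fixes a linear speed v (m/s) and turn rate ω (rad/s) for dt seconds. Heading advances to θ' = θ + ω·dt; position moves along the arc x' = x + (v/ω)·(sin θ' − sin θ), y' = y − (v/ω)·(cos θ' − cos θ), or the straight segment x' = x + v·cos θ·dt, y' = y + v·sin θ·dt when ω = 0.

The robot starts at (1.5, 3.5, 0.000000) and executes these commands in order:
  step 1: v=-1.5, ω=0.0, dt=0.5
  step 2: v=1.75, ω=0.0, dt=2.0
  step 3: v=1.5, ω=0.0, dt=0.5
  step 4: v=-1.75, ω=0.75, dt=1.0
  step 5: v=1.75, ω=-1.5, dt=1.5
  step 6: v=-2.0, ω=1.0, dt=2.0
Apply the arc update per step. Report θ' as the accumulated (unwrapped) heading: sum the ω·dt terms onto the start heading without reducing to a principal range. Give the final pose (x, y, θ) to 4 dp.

(2.4147, 3.7165, 0.5000)

step 1: θ'=0.0000 (straight) → pose (0.7500, 3.5000, 0.0000)
step 2: θ'=0.0000 (straight) → pose (4.2500, 3.5000, 0.0000)
step 3: θ'=0.0000 (straight) → pose (5.0000, 3.5000, 0.0000)
step 4: θ'=0.7500 (R=-2.3333) → pose (3.4095, 2.8739, 0.7500)
step 5: θ'=-1.5000 (R=-1.1667) → pose (5.3685, 2.1028, -1.5000)
step 6: θ'=0.5000 (R=-2.0000) → pose (2.4147, 3.7165, 0.5000)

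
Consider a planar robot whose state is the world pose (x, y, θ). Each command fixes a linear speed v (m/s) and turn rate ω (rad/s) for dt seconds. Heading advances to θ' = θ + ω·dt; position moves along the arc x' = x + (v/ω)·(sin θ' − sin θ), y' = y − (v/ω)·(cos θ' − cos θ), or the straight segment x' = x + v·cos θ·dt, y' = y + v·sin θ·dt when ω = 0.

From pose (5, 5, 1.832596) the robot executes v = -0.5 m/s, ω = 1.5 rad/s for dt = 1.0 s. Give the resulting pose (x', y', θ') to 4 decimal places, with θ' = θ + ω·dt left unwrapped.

θ' = 1.8326 + 1.5·1.0 = 3.3326
R = v/ω = -0.5/1.5 = -0.3333
x' = 5 + -0.3333·(sin 3.3326 − sin 1.8326) = 5.3853
y' = 5 − -0.3333·(cos 3.3326 − cos 1.8326) = 4.7590

(5.3853, 4.7590, 3.3326)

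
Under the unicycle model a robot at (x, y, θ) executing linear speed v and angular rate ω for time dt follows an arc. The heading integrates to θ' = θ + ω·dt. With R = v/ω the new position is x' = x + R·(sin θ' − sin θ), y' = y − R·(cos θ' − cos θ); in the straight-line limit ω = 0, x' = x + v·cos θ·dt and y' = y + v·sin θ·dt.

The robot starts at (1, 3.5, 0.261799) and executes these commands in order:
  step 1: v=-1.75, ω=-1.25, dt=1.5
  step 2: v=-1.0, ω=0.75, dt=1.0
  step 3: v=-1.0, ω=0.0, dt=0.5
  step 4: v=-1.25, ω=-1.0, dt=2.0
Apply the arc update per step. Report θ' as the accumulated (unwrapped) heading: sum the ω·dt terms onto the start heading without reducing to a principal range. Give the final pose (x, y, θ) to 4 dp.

step 1: θ'=-1.6132 (R=1.4000) → pose (-0.7611, 4.9116, -1.6132)
step 2: θ'=-0.8632 (R=-1.3333) → pose (-1.0800, 5.8348, -0.8632)
step 3: θ'=-0.8632 (straight) → pose (-1.4050, 6.2148, -0.8632)
step 4: θ'=-2.8632 (R=1.2500) → pose (-0.7986, 8.2292, -2.8632)

(-0.7986, 8.2292, -2.8632)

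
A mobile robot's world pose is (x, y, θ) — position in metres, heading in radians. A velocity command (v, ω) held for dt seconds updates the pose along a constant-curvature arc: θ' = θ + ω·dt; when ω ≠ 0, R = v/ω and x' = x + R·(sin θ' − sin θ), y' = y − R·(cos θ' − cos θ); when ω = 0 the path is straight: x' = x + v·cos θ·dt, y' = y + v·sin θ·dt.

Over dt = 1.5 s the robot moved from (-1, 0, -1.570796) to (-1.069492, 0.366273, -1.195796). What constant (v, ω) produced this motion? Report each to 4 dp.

v = -0.2500, ω = 0.2500

Δθ = -1.195796 − -1.570796 = 0.375000
ω = Δθ/dt = 0.375000/1.5 = 0.2500
R = −Δy/(cos θ' − cos θ) = -1.0000
v = R·ω = -1.0000·0.2500 = -0.2500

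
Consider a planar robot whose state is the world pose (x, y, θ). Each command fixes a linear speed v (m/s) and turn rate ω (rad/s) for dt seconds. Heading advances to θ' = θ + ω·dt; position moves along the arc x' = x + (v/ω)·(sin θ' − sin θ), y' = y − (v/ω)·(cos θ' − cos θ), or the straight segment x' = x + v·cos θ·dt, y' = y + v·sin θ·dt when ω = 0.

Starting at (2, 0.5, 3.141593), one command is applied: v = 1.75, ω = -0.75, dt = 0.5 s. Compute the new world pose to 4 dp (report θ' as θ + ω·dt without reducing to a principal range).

θ' = 3.1416 + -0.75·0.5 = 2.7666
R = v/ω = 1.75/-0.75 = -2.3333
x' = 2 + -2.3333·(sin 2.7666 − sin 3.1416) = 1.1454
y' = 0.5 − -2.3333·(cos 2.7666 − cos 3.1416) = 0.6621

(1.1454, 0.6621, 2.7666)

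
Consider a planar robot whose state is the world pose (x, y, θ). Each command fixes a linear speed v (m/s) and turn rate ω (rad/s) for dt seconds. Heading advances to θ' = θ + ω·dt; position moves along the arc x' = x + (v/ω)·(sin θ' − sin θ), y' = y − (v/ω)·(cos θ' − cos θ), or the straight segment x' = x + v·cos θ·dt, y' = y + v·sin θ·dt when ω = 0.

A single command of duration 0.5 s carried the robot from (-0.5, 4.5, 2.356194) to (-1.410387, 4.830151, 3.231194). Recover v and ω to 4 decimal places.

v = 2.0000, ω = 1.7500

Δθ = 3.231194 − 2.356194 = 0.875000
ω = Δθ/dt = 0.875000/0.5 = 1.7500
R = Δx/(sin θ' − sin θ) = 1.1429
v = R·ω = 1.1429·1.7500 = 2.0000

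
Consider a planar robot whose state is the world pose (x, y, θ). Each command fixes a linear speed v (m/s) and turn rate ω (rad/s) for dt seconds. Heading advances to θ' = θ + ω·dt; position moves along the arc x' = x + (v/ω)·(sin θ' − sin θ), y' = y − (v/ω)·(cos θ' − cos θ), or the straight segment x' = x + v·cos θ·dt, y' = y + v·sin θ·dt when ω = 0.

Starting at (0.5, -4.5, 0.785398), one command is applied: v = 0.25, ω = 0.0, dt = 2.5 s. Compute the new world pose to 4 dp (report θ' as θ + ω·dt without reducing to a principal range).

θ' = 0.7854 + 0.0·2.5 = 0.7854
ω = 0 → straight: x' = 0.5 + 0.25·cos(0.7854)·2.5 = 0.9419
y' = -4.5 + 0.25·sin(0.7854)·2.5 = -4.0581

(0.9419, -4.0581, 0.7854)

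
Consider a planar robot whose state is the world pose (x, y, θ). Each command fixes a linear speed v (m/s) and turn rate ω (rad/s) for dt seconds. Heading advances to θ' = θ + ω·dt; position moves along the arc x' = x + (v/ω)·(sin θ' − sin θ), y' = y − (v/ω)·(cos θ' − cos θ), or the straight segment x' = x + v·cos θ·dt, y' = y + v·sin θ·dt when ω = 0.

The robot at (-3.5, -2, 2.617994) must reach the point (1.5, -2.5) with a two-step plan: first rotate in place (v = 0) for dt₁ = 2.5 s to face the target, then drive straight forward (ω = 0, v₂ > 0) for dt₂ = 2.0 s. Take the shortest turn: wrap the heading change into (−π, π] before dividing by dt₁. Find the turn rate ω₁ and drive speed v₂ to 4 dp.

ω₁ = -1.0871, v₂ = 2.5125

heading to target = atan2(-2.5−-2, 1.5−-3.5) = -0.0997
Δθ = wrap(-0.0997 − 2.6180) = -2.7177; ω₁ = Δθ/dt₁ = -1.0871
distance = √((1.5−-3.5)² + (-2.5−-2)²) = 5.0249; v₂ = distance/dt₂ = 2.5125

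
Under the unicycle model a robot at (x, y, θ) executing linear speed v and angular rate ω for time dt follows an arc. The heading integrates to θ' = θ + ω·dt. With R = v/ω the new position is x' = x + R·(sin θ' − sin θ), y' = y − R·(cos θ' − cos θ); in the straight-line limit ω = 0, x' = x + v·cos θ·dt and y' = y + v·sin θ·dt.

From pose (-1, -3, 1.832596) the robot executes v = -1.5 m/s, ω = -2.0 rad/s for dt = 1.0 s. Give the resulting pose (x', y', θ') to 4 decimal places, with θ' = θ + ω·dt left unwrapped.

(-1.8494, -3.9336, -0.1674)

θ' = 1.8326 + -2.0·1.0 = -0.1674
R = v/ω = -1.5/-2.0 = 0.7500
x' = -1 + 0.7500·(sin -0.1674 − sin 1.8326) = -1.8494
y' = -3 − 0.7500·(cos -0.1674 − cos 1.8326) = -3.9336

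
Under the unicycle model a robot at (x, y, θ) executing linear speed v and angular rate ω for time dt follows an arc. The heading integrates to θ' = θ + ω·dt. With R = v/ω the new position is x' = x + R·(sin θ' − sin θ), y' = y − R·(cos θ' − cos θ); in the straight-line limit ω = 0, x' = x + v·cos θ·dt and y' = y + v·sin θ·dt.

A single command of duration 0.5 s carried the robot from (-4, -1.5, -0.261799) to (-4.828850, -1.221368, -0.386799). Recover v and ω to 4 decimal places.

Δθ = -0.386799 − -0.261799 = -0.125000
ω = Δθ/dt = -0.125000/0.5 = -0.2500
R = Δx/(sin θ' − sin θ) = 7.0000
v = R·ω = 7.0000·-0.2500 = -1.7500

v = -1.7500, ω = -0.2500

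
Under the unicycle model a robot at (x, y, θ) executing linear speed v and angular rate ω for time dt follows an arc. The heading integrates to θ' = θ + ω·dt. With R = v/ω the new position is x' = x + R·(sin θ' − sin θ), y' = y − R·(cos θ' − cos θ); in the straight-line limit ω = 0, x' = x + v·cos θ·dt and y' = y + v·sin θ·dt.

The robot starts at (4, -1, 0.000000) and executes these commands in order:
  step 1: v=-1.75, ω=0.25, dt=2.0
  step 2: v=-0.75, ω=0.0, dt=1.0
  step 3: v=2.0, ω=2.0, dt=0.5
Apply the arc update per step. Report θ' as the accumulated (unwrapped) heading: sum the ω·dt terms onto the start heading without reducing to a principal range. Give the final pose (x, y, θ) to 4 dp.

step 1: θ'=0.5000 (R=-7.0000) → pose (0.6440, -1.8569, 0.5000)
step 2: θ'=0.5000 (straight) → pose (-0.0142, -2.2165, 0.5000)
step 3: θ'=1.5000 (R=1.0000) → pose (0.5039, -1.4096, 1.5000)

(0.5039, -1.4096, 1.5000)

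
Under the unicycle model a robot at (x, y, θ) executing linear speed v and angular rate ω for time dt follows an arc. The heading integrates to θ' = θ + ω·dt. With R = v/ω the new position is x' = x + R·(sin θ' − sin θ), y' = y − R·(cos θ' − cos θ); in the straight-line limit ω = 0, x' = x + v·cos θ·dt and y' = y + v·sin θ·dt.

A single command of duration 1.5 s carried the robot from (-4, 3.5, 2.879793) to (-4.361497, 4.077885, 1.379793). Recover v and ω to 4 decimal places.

v = 0.5000, ω = -1.0000

Δθ = 1.379793 − 2.879793 = -1.500000
ω = Δθ/dt = -1.500000/1.5 = -1.0000
R = −Δy/(cos θ' − cos θ) = -0.5000
v = R·ω = -0.5000·-1.0000 = 0.5000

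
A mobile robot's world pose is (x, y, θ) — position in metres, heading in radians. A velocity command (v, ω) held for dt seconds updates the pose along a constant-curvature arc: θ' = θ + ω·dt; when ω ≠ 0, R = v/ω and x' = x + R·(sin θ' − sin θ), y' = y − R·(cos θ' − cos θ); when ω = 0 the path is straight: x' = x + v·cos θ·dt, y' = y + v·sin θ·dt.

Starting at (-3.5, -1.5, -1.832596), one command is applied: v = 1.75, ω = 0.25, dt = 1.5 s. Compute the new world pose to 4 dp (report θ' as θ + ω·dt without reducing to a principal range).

θ' = -1.8326 + 0.25·1.5 = -1.4576
R = v/ω = 1.75/0.25 = 7.0000
x' = -3.5 + 7.0000·(sin -1.4576 − sin -1.8326) = -3.6937
y' = -1.5 − 7.0000·(cos -1.4576 − cos -1.8326) = -4.1024

(-3.6937, -4.1024, -1.4576)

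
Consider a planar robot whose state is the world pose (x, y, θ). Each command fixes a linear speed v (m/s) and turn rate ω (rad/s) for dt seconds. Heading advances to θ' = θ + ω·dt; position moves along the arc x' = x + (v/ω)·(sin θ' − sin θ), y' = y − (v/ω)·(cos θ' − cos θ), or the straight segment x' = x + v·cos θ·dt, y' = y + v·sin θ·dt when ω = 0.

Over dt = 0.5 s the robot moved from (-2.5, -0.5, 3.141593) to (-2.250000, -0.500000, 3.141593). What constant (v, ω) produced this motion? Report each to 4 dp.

Δθ = 3.141593 − 3.141593 = 0.000000
ω = Δθ/dt = 0.000000/0.5 = 0.0000
ω = 0 → v = (Δx·cos θ + Δy·sin θ)/dt = -0.5000

v = -0.5000, ω = 0.0000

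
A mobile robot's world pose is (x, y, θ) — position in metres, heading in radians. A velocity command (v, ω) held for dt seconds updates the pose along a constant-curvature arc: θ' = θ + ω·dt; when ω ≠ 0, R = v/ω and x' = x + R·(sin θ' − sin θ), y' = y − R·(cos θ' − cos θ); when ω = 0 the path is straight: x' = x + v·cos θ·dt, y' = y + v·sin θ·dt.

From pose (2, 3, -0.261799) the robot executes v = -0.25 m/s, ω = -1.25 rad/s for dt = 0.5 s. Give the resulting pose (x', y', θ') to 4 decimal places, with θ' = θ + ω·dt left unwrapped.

θ' = -0.2618 + -1.25·0.5 = -0.8868
R = v/ω = -0.25/-1.25 = 0.2000
x' = 2 + 0.2000·(sin -0.8868 − sin -0.2618) = 1.8968
y' = 3 − 0.2000·(cos -0.8868 − cos -0.2618) = 3.0668

(1.8968, 3.0668, -0.8868)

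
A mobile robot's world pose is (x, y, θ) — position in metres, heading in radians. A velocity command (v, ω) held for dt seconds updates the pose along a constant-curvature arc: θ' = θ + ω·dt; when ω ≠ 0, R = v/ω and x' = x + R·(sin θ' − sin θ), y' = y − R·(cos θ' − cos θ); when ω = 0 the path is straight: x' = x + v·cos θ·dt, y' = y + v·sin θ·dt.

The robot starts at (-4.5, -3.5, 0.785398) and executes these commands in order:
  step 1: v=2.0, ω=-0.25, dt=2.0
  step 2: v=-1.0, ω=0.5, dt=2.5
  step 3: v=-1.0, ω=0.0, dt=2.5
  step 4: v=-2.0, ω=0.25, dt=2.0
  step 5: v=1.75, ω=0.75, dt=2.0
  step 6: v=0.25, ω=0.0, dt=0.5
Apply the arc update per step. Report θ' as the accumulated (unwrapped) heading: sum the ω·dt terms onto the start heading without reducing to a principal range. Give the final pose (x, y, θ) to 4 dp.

(-4.8734, -8.6336, 3.5354)

step 1: θ'=0.2854 (R=-8.0000) → pose (-1.0955, -1.4805, 0.2854)
step 2: θ'=1.5354 (R=-2.0000) → pose (-2.5311, -3.3288, 1.5354)
step 3: θ'=1.5354 (straight) → pose (-2.6196, -5.8272, 1.5354)
step 4: θ'=2.0354 (R=-8.0000) → pose (-1.7766, -9.6949, 2.0354)
step 5: θ'=3.5354 (R=2.3333) → pose (-4.7579, -8.5856, 3.5354)
step 6: θ'=3.5354 (straight) → pose (-4.8734, -8.6336, 3.5354)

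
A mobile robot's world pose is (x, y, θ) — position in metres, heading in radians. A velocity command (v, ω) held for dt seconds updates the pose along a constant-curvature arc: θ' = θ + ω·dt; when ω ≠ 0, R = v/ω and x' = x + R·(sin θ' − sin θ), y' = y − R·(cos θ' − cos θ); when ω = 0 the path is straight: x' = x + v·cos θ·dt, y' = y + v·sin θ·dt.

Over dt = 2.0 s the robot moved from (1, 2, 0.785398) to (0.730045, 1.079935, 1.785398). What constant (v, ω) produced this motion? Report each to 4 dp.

v = -0.5000, ω = 0.5000

Δθ = 1.785398 − 0.785398 = 1.000000
ω = Δθ/dt = 1.000000/2.0 = 0.5000
R = −Δy/(cos θ' − cos θ) = -1.0000
v = R·ω = -1.0000·0.5000 = -0.5000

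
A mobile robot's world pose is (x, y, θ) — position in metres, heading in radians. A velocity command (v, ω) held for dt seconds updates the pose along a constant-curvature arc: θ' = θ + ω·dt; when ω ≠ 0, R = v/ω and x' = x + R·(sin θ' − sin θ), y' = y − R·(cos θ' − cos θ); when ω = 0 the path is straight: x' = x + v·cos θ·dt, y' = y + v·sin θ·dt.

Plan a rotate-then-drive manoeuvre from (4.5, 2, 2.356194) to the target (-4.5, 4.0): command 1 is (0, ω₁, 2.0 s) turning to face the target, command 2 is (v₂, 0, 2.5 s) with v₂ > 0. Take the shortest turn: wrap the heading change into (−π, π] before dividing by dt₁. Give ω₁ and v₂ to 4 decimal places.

heading to target = atan2(4−2, -4.5−4.5) = 2.9229
Δθ = wrap(2.9229 − 2.3562) = 0.5667; ω₁ = Δθ/dt₁ = 0.2834
distance = √((-4.5−4.5)² + (4−2)²) = 9.2195; v₂ = distance/dt₂ = 3.6878

ω₁ = 0.2834, v₂ = 3.6878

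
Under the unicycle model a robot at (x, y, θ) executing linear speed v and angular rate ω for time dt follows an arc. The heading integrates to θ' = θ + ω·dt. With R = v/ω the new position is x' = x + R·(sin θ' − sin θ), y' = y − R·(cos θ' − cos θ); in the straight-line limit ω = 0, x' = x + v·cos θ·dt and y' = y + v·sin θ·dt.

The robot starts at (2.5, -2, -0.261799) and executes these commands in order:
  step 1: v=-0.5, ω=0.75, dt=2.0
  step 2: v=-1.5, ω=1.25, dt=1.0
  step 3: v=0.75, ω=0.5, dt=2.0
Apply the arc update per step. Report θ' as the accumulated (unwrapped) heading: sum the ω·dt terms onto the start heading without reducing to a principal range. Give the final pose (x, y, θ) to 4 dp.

(0.6807, -3.5512, 3.4882)

step 1: θ'=1.2382 (R=-0.6667) → pose (1.6973, -2.4263, 1.2382)
step 2: θ'=2.4882 (R=-1.2000) → pose (2.1021, -3.7709, 2.4882)
step 3: θ'=3.4882 (R=1.5000) → pose (0.6807, -3.5512, 3.4882)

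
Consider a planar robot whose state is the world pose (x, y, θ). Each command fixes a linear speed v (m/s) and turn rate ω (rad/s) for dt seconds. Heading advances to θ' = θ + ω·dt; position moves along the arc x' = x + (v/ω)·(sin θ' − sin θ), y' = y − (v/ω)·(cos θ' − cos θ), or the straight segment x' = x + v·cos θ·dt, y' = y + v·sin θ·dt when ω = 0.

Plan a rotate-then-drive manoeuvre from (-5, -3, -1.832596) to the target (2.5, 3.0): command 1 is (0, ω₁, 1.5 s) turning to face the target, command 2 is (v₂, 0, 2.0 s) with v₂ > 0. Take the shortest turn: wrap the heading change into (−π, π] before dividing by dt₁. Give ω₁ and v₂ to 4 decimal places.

ω₁ = 1.6716, v₂ = 4.8023

heading to target = atan2(3−-3, 2.5−-5) = 0.6747
Δθ = wrap(0.6747 − -1.8326) = 2.5073; ω₁ = Δθ/dt₁ = 1.6716
distance = √((2.5−-5)² + (3−-3)²) = 9.6047; v₂ = distance/dt₂ = 4.8023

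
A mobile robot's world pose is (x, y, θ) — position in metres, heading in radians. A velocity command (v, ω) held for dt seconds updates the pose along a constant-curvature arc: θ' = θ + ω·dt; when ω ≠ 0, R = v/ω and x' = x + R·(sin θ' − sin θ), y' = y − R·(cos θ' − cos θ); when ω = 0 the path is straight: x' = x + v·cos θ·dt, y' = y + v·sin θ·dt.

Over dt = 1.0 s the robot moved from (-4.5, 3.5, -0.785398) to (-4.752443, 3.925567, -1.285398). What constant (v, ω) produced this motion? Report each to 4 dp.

Δθ = -1.285398 − -0.785398 = -0.500000
ω = Δθ/dt = -0.500000/1.0 = -0.5000
R = −Δy/(cos θ' − cos θ) = 1.0000
v = R·ω = 1.0000·-0.5000 = -0.5000

v = -0.5000, ω = -0.5000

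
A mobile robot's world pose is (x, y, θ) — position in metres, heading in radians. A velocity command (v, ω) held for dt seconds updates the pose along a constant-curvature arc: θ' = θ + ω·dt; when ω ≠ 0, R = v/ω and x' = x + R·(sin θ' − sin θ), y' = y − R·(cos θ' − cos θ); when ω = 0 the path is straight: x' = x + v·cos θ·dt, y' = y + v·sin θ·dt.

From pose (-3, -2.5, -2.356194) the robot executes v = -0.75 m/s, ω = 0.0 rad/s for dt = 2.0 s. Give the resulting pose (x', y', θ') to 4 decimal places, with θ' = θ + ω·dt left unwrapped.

(-1.9393, -1.4393, -2.3562)

θ' = -2.3562 + 0.0·2.0 = -2.3562
ω = 0 → straight: x' = -3 + -0.75·cos(-2.3562)·2.0 = -1.9393
y' = -2.5 + -0.75·sin(-2.3562)·2.0 = -1.4393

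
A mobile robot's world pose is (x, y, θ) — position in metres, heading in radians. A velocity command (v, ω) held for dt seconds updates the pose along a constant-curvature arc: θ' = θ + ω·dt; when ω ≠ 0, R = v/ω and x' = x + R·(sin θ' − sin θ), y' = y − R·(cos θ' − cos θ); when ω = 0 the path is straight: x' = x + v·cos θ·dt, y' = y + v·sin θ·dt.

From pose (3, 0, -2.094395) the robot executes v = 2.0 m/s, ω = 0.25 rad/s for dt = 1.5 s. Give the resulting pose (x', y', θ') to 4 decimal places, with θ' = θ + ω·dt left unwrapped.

θ' = -2.0944 + 0.25·1.5 = -1.7194
R = v/ω = 2.0/0.25 = 8.0000
x' = 3 + 8.0000·(sin -1.7194 − sin -2.0944) = 2.0164
y' = 0 − 8.0000·(cos -1.7194 − cos -2.0944) = -2.8156

(2.0164, -2.8156, -1.7194)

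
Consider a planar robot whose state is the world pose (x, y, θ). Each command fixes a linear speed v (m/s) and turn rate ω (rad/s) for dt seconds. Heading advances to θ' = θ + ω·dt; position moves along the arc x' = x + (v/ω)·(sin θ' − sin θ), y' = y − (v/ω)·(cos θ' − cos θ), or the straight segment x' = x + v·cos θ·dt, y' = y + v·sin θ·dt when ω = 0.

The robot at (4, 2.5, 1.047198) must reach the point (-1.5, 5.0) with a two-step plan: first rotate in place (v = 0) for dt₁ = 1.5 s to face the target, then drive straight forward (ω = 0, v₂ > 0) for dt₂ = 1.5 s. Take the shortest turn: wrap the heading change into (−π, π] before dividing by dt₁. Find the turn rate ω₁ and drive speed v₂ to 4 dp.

heading to target = atan2(5−2.5, -1.5−4) = 2.7150
Δθ = wrap(2.7150 − 1.0472) = 1.6678; ω₁ = Δθ/dt₁ = 1.1118
distance = √((-1.5−4)² + (5−2.5)²) = 6.0415; v₂ = distance/dt₂ = 4.0277

ω₁ = 1.1118, v₂ = 4.0277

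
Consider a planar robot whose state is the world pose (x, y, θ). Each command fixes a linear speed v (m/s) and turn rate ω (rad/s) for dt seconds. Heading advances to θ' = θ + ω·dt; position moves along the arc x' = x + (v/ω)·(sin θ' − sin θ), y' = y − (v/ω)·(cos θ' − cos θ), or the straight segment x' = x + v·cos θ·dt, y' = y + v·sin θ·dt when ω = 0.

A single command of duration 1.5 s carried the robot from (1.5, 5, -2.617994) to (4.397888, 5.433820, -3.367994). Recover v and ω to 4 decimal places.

Δθ = -3.367994 − -2.617994 = -0.750000
ω = Δθ/dt = -0.750000/1.5 = -0.5000
R = Δx/(sin θ' − sin θ) = 4.0000
v = R·ω = 4.0000·-0.5000 = -2.0000

v = -2.0000, ω = -0.5000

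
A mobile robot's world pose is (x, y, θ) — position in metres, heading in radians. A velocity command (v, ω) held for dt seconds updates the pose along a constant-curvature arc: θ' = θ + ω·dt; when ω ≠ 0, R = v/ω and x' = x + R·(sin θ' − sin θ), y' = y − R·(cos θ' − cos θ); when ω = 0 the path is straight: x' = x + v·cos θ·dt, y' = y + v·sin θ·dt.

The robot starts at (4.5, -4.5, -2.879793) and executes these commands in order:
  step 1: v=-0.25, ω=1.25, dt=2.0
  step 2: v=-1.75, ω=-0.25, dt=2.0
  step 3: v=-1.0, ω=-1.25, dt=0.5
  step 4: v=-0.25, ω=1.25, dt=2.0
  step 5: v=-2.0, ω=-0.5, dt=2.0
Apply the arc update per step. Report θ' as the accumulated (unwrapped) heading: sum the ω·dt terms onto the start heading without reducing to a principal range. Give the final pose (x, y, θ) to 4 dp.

step 1: θ'=-0.3798 (R=-0.2000) → pose (4.5224, -4.1211, -0.3798)
step 2: θ'=-0.8798 (R=7.0000) → pose (1.7232, -2.0811, -0.8798)
step 3: θ'=-1.5048 (R=0.8000) → pose (1.5415, -1.6240, -1.5048)
step 4: θ'=0.9952 (R=-0.2000) → pose (1.1741, -1.5283, 0.9952)
step 5: θ'=-0.0048 (R=4.0000) → pose (-2.2005, -3.3509, -0.0048)

(-2.2005, -3.3509, -0.0048)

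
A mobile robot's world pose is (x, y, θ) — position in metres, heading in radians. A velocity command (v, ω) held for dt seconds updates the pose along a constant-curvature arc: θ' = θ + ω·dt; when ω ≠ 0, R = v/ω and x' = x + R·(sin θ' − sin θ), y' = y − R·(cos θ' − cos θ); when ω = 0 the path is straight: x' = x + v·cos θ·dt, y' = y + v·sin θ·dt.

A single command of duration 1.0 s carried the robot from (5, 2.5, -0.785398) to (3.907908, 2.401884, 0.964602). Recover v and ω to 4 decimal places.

v = -1.2500, ω = 1.7500

Δθ = 0.964602 − -0.785398 = 1.750000
ω = Δθ/dt = 1.750000/1.0 = 1.7500
R = Δx/(sin θ' − sin θ) = -0.7143
v = R·ω = -0.7143·1.7500 = -1.2500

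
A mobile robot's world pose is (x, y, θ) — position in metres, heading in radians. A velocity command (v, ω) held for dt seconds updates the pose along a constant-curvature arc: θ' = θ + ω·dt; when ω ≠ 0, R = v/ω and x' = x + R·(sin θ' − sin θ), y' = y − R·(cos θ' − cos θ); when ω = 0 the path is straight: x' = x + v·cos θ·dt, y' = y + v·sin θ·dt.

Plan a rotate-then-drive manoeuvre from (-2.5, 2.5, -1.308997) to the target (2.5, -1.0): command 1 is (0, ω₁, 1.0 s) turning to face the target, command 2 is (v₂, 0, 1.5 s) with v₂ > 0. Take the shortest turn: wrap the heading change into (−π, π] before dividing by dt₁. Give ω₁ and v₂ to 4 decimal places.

heading to target = atan2(-1−2.5, 2.5−-2.5) = -0.6107
Δθ = wrap(-0.6107 − -1.3090) = 0.6983; ω₁ = Δθ/dt₁ = 0.6983
distance = √((2.5−-2.5)² + (-1−2.5)²) = 6.1033; v₂ = distance/dt₂ = 4.0689

ω₁ = 0.6983, v₂ = 4.0689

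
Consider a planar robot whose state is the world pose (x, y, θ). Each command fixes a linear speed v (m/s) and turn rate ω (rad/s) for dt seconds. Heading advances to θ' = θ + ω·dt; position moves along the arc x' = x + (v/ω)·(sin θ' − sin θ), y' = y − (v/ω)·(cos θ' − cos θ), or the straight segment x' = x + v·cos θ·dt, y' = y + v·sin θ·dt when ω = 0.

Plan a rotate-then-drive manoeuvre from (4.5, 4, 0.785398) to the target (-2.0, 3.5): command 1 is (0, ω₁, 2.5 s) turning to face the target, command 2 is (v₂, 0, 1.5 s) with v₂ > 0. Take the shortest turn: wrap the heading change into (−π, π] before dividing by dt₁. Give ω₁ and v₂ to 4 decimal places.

ω₁ = 0.9732, v₂ = 4.3461

heading to target = atan2(3.5−4, -2−4.5) = -3.0648
Δθ = wrap(-3.0648 − 0.7854) = 2.4330; ω₁ = Δθ/dt₁ = 0.9732
distance = √((-2−4.5)² + (3.5−4)²) = 6.5192; v₂ = distance/dt₂ = 4.3461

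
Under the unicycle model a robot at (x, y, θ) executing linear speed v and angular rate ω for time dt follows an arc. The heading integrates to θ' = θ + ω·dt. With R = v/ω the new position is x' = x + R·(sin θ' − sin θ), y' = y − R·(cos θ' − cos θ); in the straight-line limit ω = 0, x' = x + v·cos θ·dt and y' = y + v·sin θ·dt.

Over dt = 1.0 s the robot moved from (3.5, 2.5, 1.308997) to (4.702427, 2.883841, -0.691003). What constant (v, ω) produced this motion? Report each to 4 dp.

v = 1.5000, ω = -2.0000

Δθ = -0.691003 − 1.308997 = -2.000000
ω = Δθ/dt = -2.000000/1.0 = -2.0000
R = Δx/(sin θ' − sin θ) = -0.7500
v = R·ω = -0.7500·-2.0000 = 1.5000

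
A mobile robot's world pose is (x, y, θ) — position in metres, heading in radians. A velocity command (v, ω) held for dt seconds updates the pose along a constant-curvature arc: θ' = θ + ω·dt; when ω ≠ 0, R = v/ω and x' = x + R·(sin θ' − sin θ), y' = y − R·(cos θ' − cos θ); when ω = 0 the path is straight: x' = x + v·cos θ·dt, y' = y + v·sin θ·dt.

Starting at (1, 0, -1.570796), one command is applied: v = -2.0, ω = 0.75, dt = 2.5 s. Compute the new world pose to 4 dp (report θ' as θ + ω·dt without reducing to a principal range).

θ' = -1.5708 + 0.75·2.5 = 0.3042
R = v/ω = -2.0/0.75 = -2.6667
x' = 1 + -2.6667·(sin 0.3042 − sin -1.5708) = -2.4654
y' = 0 − -2.6667·(cos 0.3042 − cos -1.5708) = 2.5442

(-2.4654, 2.5442, 0.3042)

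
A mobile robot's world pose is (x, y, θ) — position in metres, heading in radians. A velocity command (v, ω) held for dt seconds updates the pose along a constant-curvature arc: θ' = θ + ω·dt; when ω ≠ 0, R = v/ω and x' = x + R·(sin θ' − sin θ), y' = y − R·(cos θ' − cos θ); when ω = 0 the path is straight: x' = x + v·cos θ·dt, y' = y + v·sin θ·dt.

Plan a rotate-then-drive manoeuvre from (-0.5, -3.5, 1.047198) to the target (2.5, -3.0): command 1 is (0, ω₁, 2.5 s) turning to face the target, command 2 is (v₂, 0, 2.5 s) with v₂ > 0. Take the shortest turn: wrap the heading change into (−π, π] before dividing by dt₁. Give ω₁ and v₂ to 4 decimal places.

heading to target = atan2(-3−-3.5, 2.5−-0.5) = 0.1651
Δθ = wrap(0.1651 − 1.0472) = -0.8820; ω₁ = Δθ/dt₁ = -0.3528
distance = √((2.5−-0.5)² + (-3−-3.5)²) = 3.0414; v₂ = distance/dt₂ = 1.2166

ω₁ = -0.3528, v₂ = 1.2166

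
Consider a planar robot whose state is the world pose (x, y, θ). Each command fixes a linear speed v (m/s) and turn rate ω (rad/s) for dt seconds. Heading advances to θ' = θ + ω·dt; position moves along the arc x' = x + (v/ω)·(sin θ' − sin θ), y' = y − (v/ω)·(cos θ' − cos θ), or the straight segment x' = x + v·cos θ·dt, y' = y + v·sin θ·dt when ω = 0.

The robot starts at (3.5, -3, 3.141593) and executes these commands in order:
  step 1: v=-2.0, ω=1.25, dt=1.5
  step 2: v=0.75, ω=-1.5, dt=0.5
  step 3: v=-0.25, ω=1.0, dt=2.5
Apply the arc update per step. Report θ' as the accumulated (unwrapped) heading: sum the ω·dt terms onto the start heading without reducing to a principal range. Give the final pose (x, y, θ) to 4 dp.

step 1: θ'=5.0166 (R=-1.6000) → pose (5.0265, -0.9207, 5.0166)
step 2: θ'=4.2666 (R=-0.5000) → pose (5.0006, -1.2861, 4.2666)
step 3: θ'=6.7666 (R=-0.2500) → pose (4.6589, -0.9570, 6.7666)

(4.6589, -0.9570, 6.7666)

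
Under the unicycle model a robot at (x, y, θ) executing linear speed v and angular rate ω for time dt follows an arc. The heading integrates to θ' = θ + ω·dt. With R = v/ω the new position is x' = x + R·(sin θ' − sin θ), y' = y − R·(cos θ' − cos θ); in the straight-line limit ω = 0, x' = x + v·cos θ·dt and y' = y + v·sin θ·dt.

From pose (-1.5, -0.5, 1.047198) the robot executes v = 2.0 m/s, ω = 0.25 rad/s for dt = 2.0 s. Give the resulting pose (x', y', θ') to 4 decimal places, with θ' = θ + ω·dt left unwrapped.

θ' = 1.0472 + 0.25·2.0 = 1.5472
R = v/ω = 2.0/0.25 = 8.0000
x' = -1.5 + 8.0000·(sin 1.5472 − sin 1.0472) = -0.4304
y' = -0.5 − 8.0000·(cos 1.5472 − cos 1.0472) = 3.3112

(-0.4304, 3.3112, 1.5472)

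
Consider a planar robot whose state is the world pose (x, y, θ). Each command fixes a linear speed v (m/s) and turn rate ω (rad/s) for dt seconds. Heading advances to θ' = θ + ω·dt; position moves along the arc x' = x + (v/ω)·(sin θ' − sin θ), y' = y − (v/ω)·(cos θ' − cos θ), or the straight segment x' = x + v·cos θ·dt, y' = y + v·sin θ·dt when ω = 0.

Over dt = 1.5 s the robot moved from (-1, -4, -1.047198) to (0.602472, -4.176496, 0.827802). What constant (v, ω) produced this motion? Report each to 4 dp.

v = 1.2500, ω = 1.2500

Δθ = 0.827802 − -1.047198 = 1.875000
ω = Δθ/dt = 1.875000/1.5 = 1.2500
R = Δx/(sin θ' − sin θ) = 1.0000
v = R·ω = 1.0000·1.2500 = 1.2500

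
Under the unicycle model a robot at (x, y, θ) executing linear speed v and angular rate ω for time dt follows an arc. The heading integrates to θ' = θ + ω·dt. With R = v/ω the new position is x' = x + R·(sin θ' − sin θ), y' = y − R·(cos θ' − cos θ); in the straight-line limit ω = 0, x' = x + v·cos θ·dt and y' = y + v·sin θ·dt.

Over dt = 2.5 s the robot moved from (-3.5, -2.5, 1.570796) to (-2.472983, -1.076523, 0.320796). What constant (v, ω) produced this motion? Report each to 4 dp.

v = 0.7500, ω = -0.5000

Δθ = 0.320796 − 1.570796 = -1.250000
ω = Δθ/dt = -1.250000/2.5 = -0.5000
R = −Δy/(cos θ' − cos θ) = -1.5000
v = R·ω = -1.5000·-0.5000 = 0.7500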